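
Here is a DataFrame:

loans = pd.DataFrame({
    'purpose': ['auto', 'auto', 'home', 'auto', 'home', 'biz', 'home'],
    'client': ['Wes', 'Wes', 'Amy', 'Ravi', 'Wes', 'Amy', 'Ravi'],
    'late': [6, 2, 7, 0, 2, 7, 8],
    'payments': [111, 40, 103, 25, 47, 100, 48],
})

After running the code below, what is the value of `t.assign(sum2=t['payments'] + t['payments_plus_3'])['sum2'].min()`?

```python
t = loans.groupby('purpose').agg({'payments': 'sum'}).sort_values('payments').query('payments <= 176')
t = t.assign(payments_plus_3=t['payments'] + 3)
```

203

group by purpose, sum of payments:
         payments
purpose          
auto          176
biz           100
home          198
sort by payments:
         payments
purpose          
biz           100
auto          176
home          198
filter rows where payments <= 176:
         payments
purpose          
biz           100
auto          176
add column payments_plus_3 = t['payments'] + 3:
         payments  payments_plus_3
purpose                           
biz           100              103
auto          176              179
add column sum2 = t['payments'] + t['payments_plus_3']:
         payments  payments_plus_3  sum2
purpose                                 
biz           100              103   203
auto          176              179   355
Finally, min of column 'sum2' = 203.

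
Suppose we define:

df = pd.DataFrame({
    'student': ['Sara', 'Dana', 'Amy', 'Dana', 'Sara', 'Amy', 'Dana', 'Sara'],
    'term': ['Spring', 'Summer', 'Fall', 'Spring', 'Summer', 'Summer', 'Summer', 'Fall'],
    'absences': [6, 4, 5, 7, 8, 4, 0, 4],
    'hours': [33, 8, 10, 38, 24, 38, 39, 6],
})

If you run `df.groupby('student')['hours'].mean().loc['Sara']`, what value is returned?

21.0

group by student, mean of hours:
student
Amy     24.000000
Dana    28.333333
Sara    21.000000
Name: hours, dtype: float64
Reading off the value at index 'Sara', we get 21.0.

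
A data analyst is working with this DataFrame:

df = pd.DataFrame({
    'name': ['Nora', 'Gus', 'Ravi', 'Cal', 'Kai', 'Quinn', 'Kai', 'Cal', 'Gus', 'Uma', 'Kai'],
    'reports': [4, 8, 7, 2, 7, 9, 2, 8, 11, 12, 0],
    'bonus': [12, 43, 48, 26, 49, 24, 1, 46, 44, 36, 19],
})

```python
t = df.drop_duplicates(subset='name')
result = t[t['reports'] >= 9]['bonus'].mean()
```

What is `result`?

drop duplicate name (keep=first):
    name  reports  bonus
0   Nora        4     12
1    Gus        8     43
2   Ravi        7     48
3    Cal        2     26
4    Kai        7     49
5  Quinn        9     24
9    Uma       12     36
filter rows where reports >= 9:
    name  reports  bonus
5  Quinn        9     24
9    Uma       12     36
Then the mean of column 'bonus': 30.0

30.0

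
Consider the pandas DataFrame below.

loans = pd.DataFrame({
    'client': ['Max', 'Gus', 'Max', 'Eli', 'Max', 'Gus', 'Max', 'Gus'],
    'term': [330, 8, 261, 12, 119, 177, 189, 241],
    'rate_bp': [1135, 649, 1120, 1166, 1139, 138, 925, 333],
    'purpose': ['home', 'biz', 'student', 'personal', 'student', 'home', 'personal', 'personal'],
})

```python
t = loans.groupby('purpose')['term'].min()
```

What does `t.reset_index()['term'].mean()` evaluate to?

group by purpose, min of term:
purpose
biz           8
home        177
personal     12
student     119
Name: term, dtype: int64
reset_index():
    purpose  term
0       biz     8
1      home   177
2  personal    12
3   student   119
So mean() = 79.0.

79.0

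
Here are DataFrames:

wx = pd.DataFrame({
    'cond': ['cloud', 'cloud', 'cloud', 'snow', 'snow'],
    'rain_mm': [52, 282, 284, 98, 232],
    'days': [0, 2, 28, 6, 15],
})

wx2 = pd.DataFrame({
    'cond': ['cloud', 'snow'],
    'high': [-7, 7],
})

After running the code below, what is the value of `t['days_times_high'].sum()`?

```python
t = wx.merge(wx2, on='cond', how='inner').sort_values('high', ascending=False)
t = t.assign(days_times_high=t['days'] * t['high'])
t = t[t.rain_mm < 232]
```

merge on 'cond' (how='inner') → 5 rows:
    cond  rain_mm  days  high
0  cloud       52     0    -7
1  cloud      282     2    -7
2  cloud      284    28    -7
3   snow       98     6     7
4   snow      232    15     7
sort by high descending:
    cond  rain_mm  days  high
3   snow       98     6     7
4   snow      232    15     7
0  cloud       52     0    -7
1  cloud      282     2    -7
2  cloud      284    28    -7
add column days_times_high = t['days'] * t['high']:
    cond  rain_mm  days  high  days_times_high
3   snow       98     6     7               42
4   snow      232    15     7              105
0  cloud       52     0    -7                0
1  cloud      282     2    -7              -14
2  cloud      284    28    -7             -196
filter rows where rain_mm < 232:
    cond  rain_mm  days  high  days_times_high
3   snow       98     6     7               42
0  cloud       52     0    -7                0
Finally, sum of column 'days_times_high' = 42.

42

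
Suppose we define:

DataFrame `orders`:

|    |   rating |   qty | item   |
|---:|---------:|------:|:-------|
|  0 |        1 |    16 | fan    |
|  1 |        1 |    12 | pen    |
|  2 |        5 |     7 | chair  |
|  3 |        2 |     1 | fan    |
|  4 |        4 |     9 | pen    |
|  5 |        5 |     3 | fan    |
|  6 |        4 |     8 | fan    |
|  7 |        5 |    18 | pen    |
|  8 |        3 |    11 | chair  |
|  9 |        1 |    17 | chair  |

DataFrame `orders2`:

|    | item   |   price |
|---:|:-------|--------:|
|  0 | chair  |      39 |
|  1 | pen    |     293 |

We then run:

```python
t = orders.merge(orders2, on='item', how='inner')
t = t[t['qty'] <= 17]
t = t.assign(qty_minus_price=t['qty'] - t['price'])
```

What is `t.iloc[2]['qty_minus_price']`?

-284

merge on 'item' (how='inner') → 6 rows:
   rating  qty   item  price
0       1   12    pen    293
1       5    7  chair     39
2       4    9    pen    293
3       5   18    pen    293
4       3   11  chair     39
5       1   17  chair     39
filter rows where qty <= 17:
   rating  qty   item  price
0       1   12    pen    293
1       5    7  chair     39
2       4    9    pen    293
4       3   11  chair     39
5       1   17  chair     39
add column qty_minus_price = t['qty'] - t['price']:
   rating  qty   item  price  qty_minus_price
0       1   12    pen    293             -281
1       5    7  chair     39              -32
2       4    9    pen    293             -284
4       3   11  chair     39              -28
5       1   17  chair     39              -22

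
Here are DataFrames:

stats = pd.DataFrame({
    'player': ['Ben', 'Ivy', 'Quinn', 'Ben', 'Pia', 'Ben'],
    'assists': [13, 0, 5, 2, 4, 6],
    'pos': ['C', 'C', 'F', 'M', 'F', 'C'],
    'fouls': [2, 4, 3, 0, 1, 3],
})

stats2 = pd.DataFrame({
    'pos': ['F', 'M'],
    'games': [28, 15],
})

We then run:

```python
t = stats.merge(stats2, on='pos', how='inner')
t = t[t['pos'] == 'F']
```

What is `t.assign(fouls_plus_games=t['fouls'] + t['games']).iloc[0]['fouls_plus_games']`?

merge on 'pos' (how='inner') → 3 rows:
  player  assists pos  fouls  games
0  Quinn        5   F      3     28
1    Ben        2   M      0     15
2    Pia        4   F      1     28
filter rows where pos == 'F':
  player  assists pos  fouls  games
0  Quinn        5   F      3     28
2    Pia        4   F      1     28
add column fouls_plus_games = t['fouls'] + t['games']:
  player  assists pos  fouls  games  fouls_plus_games
0  Quinn        5   F      3     28                31
2    Pia        4   F      1     28                29

31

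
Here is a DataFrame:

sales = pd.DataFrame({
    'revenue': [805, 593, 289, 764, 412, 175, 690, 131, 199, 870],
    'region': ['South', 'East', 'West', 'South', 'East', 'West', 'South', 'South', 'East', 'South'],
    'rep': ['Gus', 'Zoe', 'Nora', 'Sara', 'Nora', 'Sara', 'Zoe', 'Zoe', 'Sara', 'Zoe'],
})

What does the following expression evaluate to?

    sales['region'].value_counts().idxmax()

South

value_counts of region:
region
South    5
East     3
West     2
Name: count, dtype: int64
Taking the label with the largest value gives South.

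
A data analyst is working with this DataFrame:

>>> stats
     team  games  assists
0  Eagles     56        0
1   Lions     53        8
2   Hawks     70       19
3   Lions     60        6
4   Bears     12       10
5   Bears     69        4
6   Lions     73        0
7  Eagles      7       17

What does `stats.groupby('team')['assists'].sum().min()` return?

group by team, sum of assists:
team
Bears     14
Eagles    17
Hawks     19
Lions     14
Name: assists, dtype: int64
Finally, min of the resulting series = 14.

14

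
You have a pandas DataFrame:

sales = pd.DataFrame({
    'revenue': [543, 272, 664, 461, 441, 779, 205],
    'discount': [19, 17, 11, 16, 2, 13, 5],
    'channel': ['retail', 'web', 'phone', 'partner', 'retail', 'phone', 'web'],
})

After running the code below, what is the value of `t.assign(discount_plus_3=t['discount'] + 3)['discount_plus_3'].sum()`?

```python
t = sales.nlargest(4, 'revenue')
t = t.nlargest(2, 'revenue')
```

take 4 rows with largest revenue:
   revenue  discount  channel
5      779        13    phone
2      664        11    phone
0      543        19   retail
3      461        16  partner
take 2 rows with largest revenue:
   revenue  discount channel
5      779        13   phone
2      664        11   phone
add column discount_plus_3 = t['discount'] + 3:
   revenue  discount channel  discount_plus_3
5      779        13   phone               16
2      664        11   phone               14
Finally, sum of column 'discount_plus_3' = 30.

30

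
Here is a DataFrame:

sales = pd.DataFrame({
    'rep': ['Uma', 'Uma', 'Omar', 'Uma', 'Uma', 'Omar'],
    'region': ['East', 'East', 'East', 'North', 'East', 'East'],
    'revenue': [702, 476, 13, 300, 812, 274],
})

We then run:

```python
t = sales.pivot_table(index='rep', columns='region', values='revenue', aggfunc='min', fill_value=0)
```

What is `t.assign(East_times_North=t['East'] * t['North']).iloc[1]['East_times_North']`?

142800

pivot: rows=rep, cols=region, min(revenue):
region  East  North
rep                
Omar      13      0
Uma      476    300
add column East_times_North = t['East'] * t['North']:
region  East  North  East_times_North
rep                                  
Omar      13      0                 0
Uma      476    300            142800
Then the value at position 1, column 'East_times_North': 142800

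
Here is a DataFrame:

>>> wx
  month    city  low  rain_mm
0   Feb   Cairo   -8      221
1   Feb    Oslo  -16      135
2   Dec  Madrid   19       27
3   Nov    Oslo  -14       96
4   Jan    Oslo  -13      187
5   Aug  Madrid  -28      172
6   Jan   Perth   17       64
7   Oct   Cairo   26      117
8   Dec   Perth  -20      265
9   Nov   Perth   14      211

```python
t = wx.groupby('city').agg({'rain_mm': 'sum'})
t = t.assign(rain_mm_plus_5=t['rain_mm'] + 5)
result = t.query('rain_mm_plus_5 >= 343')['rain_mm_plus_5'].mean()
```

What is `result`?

group by city, sum of rain_mm:
        rain_mm
city           
Cairo       338
Madrid      199
Oslo        418
Perth       540
add column rain_mm_plus_5 = t['rain_mm'] + 5:
        rain_mm  rain_mm_plus_5
city                           
Cairo       338             343
Madrid      199             204
Oslo        418             423
Perth       540             545
filter rows where rain_mm_plus_5 >= 343:
       rain_mm  rain_mm_plus_5
city                          
Cairo      338             343
Oslo       418             423
Perth      540             545
mean of column 'rain_mm_plus_5' → 437.0

437.0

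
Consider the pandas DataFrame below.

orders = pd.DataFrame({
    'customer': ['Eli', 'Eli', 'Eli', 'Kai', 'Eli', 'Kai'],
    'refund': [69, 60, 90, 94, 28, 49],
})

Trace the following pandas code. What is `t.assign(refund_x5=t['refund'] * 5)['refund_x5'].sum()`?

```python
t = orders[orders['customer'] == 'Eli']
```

1235

filter rows where customer == 'Eli':
  customer  refund
0      Eli      69
1      Eli      60
2      Eli      90
4      Eli      28
add column refund_x5 = t['refund'] * 5:
  customer  refund  refund_x5
0      Eli      69        345
1      Eli      60        300
2      Eli      90        450
4      Eli      28        140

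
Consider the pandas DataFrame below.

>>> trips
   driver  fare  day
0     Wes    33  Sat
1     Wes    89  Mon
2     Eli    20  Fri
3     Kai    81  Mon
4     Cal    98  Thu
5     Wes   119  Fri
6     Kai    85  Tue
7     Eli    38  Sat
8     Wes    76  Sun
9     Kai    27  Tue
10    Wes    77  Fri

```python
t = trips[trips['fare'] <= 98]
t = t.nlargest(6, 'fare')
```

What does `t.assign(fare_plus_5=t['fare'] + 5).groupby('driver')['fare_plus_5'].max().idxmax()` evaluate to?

Cal

filter rows where fare <= 98:
   driver  fare  day
0     Wes    33  Sat
1     Wes    89  Mon
2     Eli    20  Fri
3     Kai    81  Mon
4     Cal    98  Thu
6     Kai    85  Tue
7     Eli    38  Sat
8     Wes    76  Sun
9     Kai    27  Tue
10    Wes    77  Fri
take 6 rows with largest fare:
   driver  fare  day
4     Cal    98  Thu
1     Wes    89  Mon
6     Kai    85  Tue
3     Kai    81  Mon
10    Wes    77  Fri
8     Wes    76  Sun
add column fare_plus_5 = t['fare'] + 5:
   driver  fare  day  fare_plus_5
4     Cal    98  Thu          103
1     Wes    89  Mon           94
6     Kai    85  Tue           90
3     Kai    81  Mon           86
10    Wes    77  Fri           82
8     Wes    76  Sun           81
group by driver, max of fare_plus_5:
driver
Cal    103
Kai     90
Wes     94
Name: fare_plus_5, dtype: int64
The label with the largest value is Cal.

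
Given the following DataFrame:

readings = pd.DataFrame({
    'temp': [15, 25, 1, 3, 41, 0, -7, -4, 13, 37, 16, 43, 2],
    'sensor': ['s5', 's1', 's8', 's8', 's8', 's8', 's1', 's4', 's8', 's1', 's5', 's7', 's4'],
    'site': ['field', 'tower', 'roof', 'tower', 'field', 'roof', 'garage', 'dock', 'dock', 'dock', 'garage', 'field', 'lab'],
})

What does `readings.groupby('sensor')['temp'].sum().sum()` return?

185

group by sensor, sum of temp:
sensor
s1    55
s4    -2
s5    31
s7    43
s8    58
Name: temp, dtype: int64
Reading off the sum of the resulting series, we get 185.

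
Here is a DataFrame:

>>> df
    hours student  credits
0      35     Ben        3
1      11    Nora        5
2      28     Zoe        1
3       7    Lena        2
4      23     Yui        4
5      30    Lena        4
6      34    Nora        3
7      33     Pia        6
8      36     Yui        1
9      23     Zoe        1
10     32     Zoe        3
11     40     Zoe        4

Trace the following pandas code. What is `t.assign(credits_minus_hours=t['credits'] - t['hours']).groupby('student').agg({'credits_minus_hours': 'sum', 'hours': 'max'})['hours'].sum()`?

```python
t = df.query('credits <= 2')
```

71

filter rows where credits <= 2:
   hours student  credits
2     28     Zoe        1
3      7    Lena        2
8     36     Yui        1
9     23     Zoe        1
add column credits_minus_hours = t['credits'] - t['hours']:
   hours student  credits  credits_minus_hours
2     28     Zoe        1                  -27
3      7    Lena        2                   -5
8     36     Yui        1                  -35
9     23     Zoe        1                  -22
group by student: sum(credits_minus_hours), max(hours):
         credits_minus_hours  hours
student                            
Lena                      -5      7
Yui                      -35     36
Zoe                      -49     28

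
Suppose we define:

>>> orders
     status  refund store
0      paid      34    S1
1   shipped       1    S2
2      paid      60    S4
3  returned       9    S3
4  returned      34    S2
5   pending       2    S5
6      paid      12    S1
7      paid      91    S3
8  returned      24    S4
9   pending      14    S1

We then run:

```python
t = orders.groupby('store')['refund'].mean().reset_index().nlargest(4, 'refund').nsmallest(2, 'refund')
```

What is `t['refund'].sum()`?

group by store, mean of refund:
store
S1    20.0
S2    17.5
S3    50.0
S4    42.0
S5     2.0
Name: refund, dtype: float64
reset_index():
  store  refund
0    S1    20.0
1    S2    17.5
2    S3    50.0
3    S4    42.0
4    S5     2.0
take 4 rows with largest refund:
  store  refund
2    S3    50.0
3    S4    42.0
0    S1    20.0
1    S2    17.5
take 2 rows with smallest refund:
  store  refund
1    S2    17.5
0    S1    20.0
So sum() = 37.5.

37.5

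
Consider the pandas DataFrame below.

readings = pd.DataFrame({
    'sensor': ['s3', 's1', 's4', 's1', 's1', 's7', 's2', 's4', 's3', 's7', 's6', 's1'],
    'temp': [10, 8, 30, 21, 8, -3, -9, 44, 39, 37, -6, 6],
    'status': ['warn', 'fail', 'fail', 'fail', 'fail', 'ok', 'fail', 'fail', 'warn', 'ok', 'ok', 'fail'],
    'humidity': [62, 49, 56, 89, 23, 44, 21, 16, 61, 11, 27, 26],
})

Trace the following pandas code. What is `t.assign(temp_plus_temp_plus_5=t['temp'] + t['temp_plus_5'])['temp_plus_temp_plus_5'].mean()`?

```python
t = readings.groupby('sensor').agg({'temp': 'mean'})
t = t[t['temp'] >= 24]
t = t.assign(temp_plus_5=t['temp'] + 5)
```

66.5

group by sensor, mean of temp:
         temp
sensor       
s1      10.75
s2      -9.00
s3      24.50
s4      37.00
s6      -6.00
s7      17.00
filter rows where temp >= 24:
        temp
sensor      
s3      24.5
s4      37.0
add column temp_plus_5 = t['temp'] + 5:
        temp  temp_plus_5
sensor                   
s3      24.5         29.5
s4      37.0         42.0
add column temp_plus_temp_plus_5 = t['temp'] + t['temp_plus_5']:
        temp  temp_plus_5  temp_plus_temp_plus_5
sensor                                          
s3      24.5         29.5                   54.0
s4      37.0         42.0                   79.0
Taking the mean of column 'temp_plus_temp_plus_5' gives 66.5.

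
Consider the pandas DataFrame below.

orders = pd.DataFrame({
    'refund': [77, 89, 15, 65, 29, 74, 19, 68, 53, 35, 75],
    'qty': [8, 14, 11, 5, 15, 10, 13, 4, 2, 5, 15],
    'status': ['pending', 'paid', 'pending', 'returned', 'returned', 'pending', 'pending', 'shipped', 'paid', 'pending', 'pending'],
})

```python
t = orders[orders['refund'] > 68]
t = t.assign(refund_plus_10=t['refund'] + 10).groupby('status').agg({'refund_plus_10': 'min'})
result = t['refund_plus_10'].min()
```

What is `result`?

84

filter rows where refund > 68:
    refund  qty   status
0       77    8  pending
1       89   14     paid
5       74   10  pending
10      75   15  pending
add column refund_plus_10 = t['refund'] + 10:
    refund  qty   status  refund_plus_10
0       77    8  pending              87
1       89   14     paid              99
5       74   10  pending              84
10      75   15  pending              85
group by status, min of refund_plus_10:
         refund_plus_10
status                 
paid                 99
pending              84
Then the min of column 'refund_plus_10': 84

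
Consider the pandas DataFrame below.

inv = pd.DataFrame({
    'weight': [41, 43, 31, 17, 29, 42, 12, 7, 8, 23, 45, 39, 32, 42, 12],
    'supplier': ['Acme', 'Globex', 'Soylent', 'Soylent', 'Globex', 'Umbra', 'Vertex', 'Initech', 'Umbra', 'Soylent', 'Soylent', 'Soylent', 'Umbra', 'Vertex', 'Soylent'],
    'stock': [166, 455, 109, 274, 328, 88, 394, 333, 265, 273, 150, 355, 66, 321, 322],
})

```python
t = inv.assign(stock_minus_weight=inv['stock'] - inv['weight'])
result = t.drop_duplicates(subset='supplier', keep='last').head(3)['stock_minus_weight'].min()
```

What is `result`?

add column stock_minus_weight = inv['stock'] - inv['weight']:
    weight supplier  stock  stock_minus_weight
0       41     Acme    166                 125
1       43   Globex    455                 412
2       31  Soylent    109                  78
3       17  Soylent    274                 257
4       29   Globex    328                 299
5       42    Umbra     88                  46
6       12   Vertex    394                 382
7        7  Initech    333                 326
8        8    Umbra    265                 257
9       23  Soylent    273                 250
10      45  Soylent    150                 105
11      39  Soylent    355                 316
12      32    Umbra     66                  34
13      42   Vertex    321                 279
14      12  Soylent    322                 310
drop duplicate supplier (keep=last):
    weight supplier  stock  stock_minus_weight
0       41     Acme    166                 125
4       29   Globex    328                 299
7        7  Initech    333                 326
12      32    Umbra     66                  34
13      42   Vertex    321                 279
14      12  Soylent    322                 310
take first 3 rows:
   weight supplier  stock  stock_minus_weight
0      41     Acme    166                 125
4      29   Globex    328                 299
7       7  Initech    333                 326
Taking the min of column 'stock_minus_weight' gives 125.

125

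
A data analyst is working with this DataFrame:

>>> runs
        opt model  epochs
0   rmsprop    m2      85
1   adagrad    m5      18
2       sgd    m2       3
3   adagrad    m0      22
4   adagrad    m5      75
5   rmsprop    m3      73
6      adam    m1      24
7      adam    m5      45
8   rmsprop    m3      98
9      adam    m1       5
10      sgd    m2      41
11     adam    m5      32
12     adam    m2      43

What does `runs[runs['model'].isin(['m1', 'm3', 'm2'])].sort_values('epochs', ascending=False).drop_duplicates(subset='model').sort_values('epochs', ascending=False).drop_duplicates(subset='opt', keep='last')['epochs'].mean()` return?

54.5

filter rows where model in ['m1', 'm3', 'm2']:
        opt model  epochs
0   rmsprop    m2      85
2       sgd    m2       3
5   rmsprop    m3      73
6      adam    m1      24
8   rmsprop    m3      98
9      adam    m1       5
10      sgd    m2      41
12     adam    m2      43
sort by epochs descending:
        opt model  epochs
8   rmsprop    m3      98
0   rmsprop    m2      85
5   rmsprop    m3      73
12     adam    m2      43
10      sgd    m2      41
6      adam    m1      24
9      adam    m1       5
2       sgd    m2       3
drop duplicate model (keep=first):
       opt model  epochs
8  rmsprop    m3      98
0  rmsprop    m2      85
6     adam    m1      24
sort by epochs descending:
       opt model  epochs
8  rmsprop    m3      98
0  rmsprop    m2      85
6     adam    m1      24
drop duplicate opt (keep=last):
       opt model  epochs
0  rmsprop    m2      85
6     adam    m1      24
Taking the mean of column 'epochs' gives 54.5.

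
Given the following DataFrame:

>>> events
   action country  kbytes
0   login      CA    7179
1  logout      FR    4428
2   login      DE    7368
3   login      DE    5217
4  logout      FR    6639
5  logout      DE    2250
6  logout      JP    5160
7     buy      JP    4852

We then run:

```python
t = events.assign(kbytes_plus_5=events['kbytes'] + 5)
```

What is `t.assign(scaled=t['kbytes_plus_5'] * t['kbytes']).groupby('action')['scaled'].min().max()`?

27243174

add column kbytes_plus_5 = events['kbytes'] + 5:
   action country  kbytes  kbytes_plus_5
0   login      CA    7179           7184
1  logout      FR    4428           4433
2   login      DE    7368           7373
3   login      DE    5217           5222
4  logout      FR    6639           6644
5  logout      DE    2250           2255
6  logout      JP    5160           5165
7     buy      JP    4852           4857
add column scaled = t['kbytes_plus_5'] * t['kbytes']:
   action country  kbytes  kbytes_plus_5    scaled
0   login      CA    7179           7184  51573936
1  logout      FR    4428           4433  19629324
2   login      DE    7368           7373  54324264
3   login      DE    5217           5222  27243174
4  logout      FR    6639           6644  44109516
5  logout      DE    2250           2255   5073750
6  logout      JP    5160           5165  26651400
7     buy      JP    4852           4857  23566164
group by action, min of scaled:
action
buy       23566164
login     27243174
logout     5073750
Name: scaled, dtype: int64
The max of the resulting series is 27243174.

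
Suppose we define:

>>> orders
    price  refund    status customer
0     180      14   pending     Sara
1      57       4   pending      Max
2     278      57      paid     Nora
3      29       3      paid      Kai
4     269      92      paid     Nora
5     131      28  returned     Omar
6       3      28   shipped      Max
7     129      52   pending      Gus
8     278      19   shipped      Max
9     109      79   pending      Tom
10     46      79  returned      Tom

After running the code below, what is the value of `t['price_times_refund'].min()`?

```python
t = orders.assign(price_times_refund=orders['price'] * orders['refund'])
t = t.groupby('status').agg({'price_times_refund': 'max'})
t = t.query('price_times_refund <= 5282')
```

add column price_times_refund = orders['price'] * orders['refund']:
    price  refund    status customer  price_times_refund
0     180      14   pending     Sara                2520
1      57       4   pending      Max                 228
2     278      57      paid     Nora               15846
3      29       3      paid      Kai                  87
4     269      92      paid     Nora               24748
5     131      28  returned     Omar                3668
6       3      28   shipped      Max                  84
7     129      52   pending      Gus                6708
8     278      19   shipped      Max                5282
9     109      79   pending      Tom                8611
10     46      79  returned      Tom                3634
group by status, max of price_times_refund:
          price_times_refund
status                      
paid                   24748
pending                 8611
returned                3668
shipped                 5282
filter rows where price_times_refund <= 5282:
          price_times_refund
status                      
returned                3668
shipped                 5282

3668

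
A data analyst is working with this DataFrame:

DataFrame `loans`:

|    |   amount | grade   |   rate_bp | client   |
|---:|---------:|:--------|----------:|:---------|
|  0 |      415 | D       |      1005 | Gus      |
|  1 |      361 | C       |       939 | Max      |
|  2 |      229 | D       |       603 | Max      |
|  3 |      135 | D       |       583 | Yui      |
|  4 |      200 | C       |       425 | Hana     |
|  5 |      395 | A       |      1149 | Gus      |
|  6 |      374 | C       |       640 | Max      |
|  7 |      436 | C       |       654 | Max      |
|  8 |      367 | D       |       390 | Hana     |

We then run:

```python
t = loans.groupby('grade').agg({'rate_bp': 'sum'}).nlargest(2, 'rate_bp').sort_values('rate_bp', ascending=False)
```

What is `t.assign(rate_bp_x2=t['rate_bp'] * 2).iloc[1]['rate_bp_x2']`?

group by grade, sum of rate_bp:
       rate_bp
grade         
A         1149
C         2658
D         2581
take 2 rows with largest rate_bp:
       rate_bp
grade         
C         2658
D         2581
sort by rate_bp descending:
       rate_bp
grade         
C         2658
D         2581
add column rate_bp_x2 = t['rate_bp'] * 2:
       rate_bp  rate_bp_x2
grade                     
C         2658        5316
D         2581        5162
The value at position 1, column 'rate_bp_x2' is 5162.

5162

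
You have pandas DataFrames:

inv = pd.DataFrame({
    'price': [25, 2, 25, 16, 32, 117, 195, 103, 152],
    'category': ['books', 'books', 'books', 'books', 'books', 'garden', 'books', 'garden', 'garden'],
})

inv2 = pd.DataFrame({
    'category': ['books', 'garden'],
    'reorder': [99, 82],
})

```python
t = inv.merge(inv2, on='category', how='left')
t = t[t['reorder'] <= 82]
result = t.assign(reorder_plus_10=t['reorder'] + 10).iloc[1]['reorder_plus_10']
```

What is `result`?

92

merge on 'category' (how='left') → 9 rows:
   price category  reorder
0     25    books       99
1      2    books       99
2     25    books       99
3     16    books       99
4     32    books       99
5    117   garden       82
6    195    books       99
7    103   garden       82
8    152   garden       82
filter rows where reorder <= 82:
   price category  reorder
5    117   garden       82
7    103   garden       82
8    152   garden       82
add column reorder_plus_10 = t['reorder'] + 10:
   price category  reorder  reorder_plus_10
5    117   garden       82               92
7    103   garden       82               92
8    152   garden       82               92
Hence 92.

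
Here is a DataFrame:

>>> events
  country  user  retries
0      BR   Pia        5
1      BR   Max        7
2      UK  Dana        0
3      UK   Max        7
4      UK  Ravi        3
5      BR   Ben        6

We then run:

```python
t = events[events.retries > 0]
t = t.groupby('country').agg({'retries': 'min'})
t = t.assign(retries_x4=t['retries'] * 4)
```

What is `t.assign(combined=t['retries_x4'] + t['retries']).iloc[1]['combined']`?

15

filter rows where retries > 0:
  country  user  retries
0      BR   Pia        5
1      BR   Max        7
3      UK   Max        7
4      UK  Ravi        3
5      BR   Ben        6
group by country, min of retries:
         retries
country         
BR             5
UK             3
add column retries_x4 = t['retries'] * 4:
         retries  retries_x4
country                     
BR             5          20
UK             3          12
add column combined = t['retries_x4'] + t['retries']:
         retries  retries_x4  combined
country                               
BR             5          20        25
UK             3          12        15
The value at position 1, column 'combined' is 15.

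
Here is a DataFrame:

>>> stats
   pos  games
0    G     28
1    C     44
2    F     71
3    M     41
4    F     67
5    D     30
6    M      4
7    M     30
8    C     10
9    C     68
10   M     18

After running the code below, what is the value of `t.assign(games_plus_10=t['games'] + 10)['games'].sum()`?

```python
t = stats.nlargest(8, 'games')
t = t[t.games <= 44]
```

take 8 rows with largest games:
  pos  games
2   F     71
9   C     68
4   F     67
1   C     44
3   M     41
5   D     30
7   M     30
0   G     28
filter rows where games <= 44:
  pos  games
1   C     44
3   M     41
5   D     30
7   M     30
0   G     28
add column games_plus_10 = t['games'] + 10:
  pos  games  games_plus_10
1   C     44             54
3   M     41             51
5   D     30             40
7   M     30             40
0   G     28             38

173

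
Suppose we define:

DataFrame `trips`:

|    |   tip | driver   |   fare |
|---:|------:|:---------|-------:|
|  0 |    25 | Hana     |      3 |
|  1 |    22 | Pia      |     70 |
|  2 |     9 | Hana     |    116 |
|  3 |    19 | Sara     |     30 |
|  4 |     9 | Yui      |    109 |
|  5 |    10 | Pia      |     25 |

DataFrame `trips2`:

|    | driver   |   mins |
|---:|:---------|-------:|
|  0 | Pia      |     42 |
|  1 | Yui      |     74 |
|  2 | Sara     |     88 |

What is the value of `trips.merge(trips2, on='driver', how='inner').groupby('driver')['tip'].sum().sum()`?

60

merge on 'driver' (how='inner') → 4 rows:
   tip driver  fare  mins
0   22    Pia    70    42
1   19   Sara    30    88
2    9    Yui   109    74
3   10    Pia    25    42
group by driver, sum of tip:
driver
Pia     32
Sara    19
Yui      9
Name: tip, dtype: int64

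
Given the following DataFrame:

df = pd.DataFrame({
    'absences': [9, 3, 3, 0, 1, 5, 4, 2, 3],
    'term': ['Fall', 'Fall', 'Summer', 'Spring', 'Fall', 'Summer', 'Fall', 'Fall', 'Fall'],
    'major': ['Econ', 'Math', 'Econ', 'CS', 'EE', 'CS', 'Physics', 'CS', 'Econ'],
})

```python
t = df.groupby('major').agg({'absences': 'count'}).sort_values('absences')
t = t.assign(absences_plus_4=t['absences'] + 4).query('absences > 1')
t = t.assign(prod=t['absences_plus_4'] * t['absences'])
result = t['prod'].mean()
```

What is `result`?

group by major, count of absences:
         absences
major            
CS              3
EE              1
Econ            3
Math            1
Physics         1
sort by absences:
         absences
major            
EE              1
Math            1
Physics         1
CS              3
Econ            3
add column absences_plus_4 = t['absences'] + 4:
         absences  absences_plus_4
major                             
EE              1                5
Math            1                5
Physics         1                5
CS              3                7
Econ            3                7
filter rows where absences > 1:
       absences  absences_plus_4
major                           
CS            3                7
Econ          3                7
add column prod = t['absences_plus_4'] * t['absences']:
       absences  absences_plus_4  prod
major                                 
CS            3                7    21
Econ          3                7    21

21.0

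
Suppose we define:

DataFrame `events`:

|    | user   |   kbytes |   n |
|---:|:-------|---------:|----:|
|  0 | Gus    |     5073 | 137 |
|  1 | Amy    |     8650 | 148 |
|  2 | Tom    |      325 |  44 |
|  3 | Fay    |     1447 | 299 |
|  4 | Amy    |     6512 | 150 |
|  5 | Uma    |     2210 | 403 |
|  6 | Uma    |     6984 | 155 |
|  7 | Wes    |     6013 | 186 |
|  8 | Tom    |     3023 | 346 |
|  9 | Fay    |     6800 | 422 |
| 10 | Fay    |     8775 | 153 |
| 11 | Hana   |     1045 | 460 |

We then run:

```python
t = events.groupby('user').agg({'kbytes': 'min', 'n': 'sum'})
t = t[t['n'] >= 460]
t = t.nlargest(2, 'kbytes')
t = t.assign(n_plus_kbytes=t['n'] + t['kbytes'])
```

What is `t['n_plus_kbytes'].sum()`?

group by user: min(kbytes), sum(n):
      kbytes    n
user             
Amy     6512  298
Fay     1447  874
Gus     5073  137
Hana    1045  460
Tom      325  390
Uma     2210  558
Wes     6013  186
filter rows where n >= 460:
      kbytes    n
user             
Fay     1447  874
Hana    1045  460
Uma     2210  558
take 2 rows with largest kbytes:
      kbytes    n
user             
Uma     2210  558
Fay     1447  874
add column n_plus_kbytes = t['n'] + t['kbytes']:
      kbytes    n  n_plus_kbytes
user                            
Uma     2210  558           2768
Fay     1447  874           2321

5089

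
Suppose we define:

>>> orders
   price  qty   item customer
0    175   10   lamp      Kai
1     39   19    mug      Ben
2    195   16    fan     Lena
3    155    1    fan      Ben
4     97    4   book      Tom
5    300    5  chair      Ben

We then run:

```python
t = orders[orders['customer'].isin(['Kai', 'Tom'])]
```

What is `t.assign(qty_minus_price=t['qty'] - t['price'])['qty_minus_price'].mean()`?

-129.0

filter rows where customer in ['Kai', 'Tom']:
   price  qty  item customer
0    175   10  lamp      Kai
4     97    4  book      Tom
add column qty_minus_price = t['qty'] - t['price']:
   price  qty  item customer  qty_minus_price
0    175   10  lamp      Kai             -165
4     97    4  book      Tom              -93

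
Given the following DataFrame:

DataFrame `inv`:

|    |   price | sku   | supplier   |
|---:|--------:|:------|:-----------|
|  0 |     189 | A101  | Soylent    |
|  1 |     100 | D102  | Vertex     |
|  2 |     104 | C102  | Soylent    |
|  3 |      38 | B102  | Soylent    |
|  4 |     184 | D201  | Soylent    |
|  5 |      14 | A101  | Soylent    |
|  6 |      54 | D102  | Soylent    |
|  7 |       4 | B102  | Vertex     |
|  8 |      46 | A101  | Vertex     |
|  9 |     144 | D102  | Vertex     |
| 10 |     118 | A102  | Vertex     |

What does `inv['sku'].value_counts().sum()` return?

11

value_counts of sku:
sku
A101    3
D102    3
B102    2
C102    1
D201    1
A102    1
Name: count, dtype: int64
Taking the sum of the resulting series gives 11.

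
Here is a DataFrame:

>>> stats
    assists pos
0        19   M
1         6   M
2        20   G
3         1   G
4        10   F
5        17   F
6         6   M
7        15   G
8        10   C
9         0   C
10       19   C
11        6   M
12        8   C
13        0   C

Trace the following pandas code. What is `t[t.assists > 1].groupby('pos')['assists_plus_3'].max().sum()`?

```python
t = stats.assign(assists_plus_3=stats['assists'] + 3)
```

add column assists_plus_3 = stats['assists'] + 3:
    assists pos  assists_plus_3
0        19   M              22
1         6   M               9
2        20   G              23
3         1   G               4
4        10   F              13
5        17   F              20
6         6   M               9
7        15   G              18
8        10   C              13
9         0   C               3
10       19   C              22
11        6   M               9
12        8   C              11
13        0   C               3
filter rows where assists > 1:
    assists pos  assists_plus_3
0        19   M              22
1         6   M               9
2        20   G              23
4        10   F              13
5        17   F              20
6         6   M               9
7        15   G              18
8        10   C              13
10       19   C              22
11        6   M               9
12        8   C              11
group by pos, max of assists_plus_3:
pos
C    22
F    20
G    23
M    22
Name: assists_plus_3, dtype: int64

87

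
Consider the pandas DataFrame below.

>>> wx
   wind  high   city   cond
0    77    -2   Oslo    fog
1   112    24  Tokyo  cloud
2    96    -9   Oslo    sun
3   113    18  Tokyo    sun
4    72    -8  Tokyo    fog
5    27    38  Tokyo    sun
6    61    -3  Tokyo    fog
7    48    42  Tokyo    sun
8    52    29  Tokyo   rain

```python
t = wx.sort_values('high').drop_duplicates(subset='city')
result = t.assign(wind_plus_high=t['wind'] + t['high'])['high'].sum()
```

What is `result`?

-17

sort by high:
   wind  high   city   cond
2    96    -9   Oslo    sun
4    72    -8  Tokyo    fog
6    61    -3  Tokyo    fog
0    77    -2   Oslo    fog
3   113    18  Tokyo    sun
1   112    24  Tokyo  cloud
8    52    29  Tokyo   rain
5    27    38  Tokyo    sun
7    48    42  Tokyo    sun
drop duplicate city (keep=first):
   wind  high   city cond
2    96    -9   Oslo  sun
4    72    -8  Tokyo  fog
add column wind_plus_high = t['wind'] + t['high']:
   wind  high   city cond  wind_plus_high
2    96    -9   Oslo  sun              87
4    72    -8  Tokyo  fog              64
So sum() = -17.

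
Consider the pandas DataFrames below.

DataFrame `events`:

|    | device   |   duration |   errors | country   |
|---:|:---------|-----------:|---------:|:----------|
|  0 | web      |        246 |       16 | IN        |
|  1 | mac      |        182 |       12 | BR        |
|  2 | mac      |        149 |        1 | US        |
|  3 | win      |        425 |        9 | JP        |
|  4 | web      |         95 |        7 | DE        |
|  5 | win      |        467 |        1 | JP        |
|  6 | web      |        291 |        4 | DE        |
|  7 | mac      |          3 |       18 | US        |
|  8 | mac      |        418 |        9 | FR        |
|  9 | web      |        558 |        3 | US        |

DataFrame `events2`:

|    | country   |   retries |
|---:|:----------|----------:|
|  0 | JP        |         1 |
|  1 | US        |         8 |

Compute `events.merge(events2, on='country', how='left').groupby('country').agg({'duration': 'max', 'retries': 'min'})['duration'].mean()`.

merge on 'country' (how='left') → 10 rows:
  device  duration  errors country  retries
0    web       246      16      IN      NaN
1    mac       182      12      BR      NaN
2    mac       149       1      US      8.0
3    win       425       9      JP      1.0
4    web        95       7      DE      NaN
5    win       467       1      JP      1.0
6    web       291       4      DE      NaN
7    mac         3      18      US      8.0
8    mac       418       9      FR      NaN
9    web       558       3      US      8.0
group by country: max(duration), min(retries):
         duration  retries
country                   
BR            182      NaN
DE            291      NaN
FR            418      NaN
IN            246      NaN
JP            467      1.0
US            558      8.0
Then the mean of column 'duration': 360.333333333

360.333333333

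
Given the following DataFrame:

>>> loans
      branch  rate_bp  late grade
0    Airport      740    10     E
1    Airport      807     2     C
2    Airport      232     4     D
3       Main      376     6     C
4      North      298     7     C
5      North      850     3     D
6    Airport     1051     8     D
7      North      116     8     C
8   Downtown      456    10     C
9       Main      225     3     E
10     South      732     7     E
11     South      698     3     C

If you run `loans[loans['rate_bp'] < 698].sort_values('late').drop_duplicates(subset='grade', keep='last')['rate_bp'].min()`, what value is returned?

225

filter rows where rate_bp < 698:
     branch  rate_bp  late grade
2   Airport      232     4     D
3      Main      376     6     C
4     North      298     7     C
7     North      116     8     C
8  Downtown      456    10     C
9      Main      225     3     E
sort by late:
     branch  rate_bp  late grade
9      Main      225     3     E
2   Airport      232     4     D
3      Main      376     6     C
4     North      298     7     C
7     North      116     8     C
8  Downtown      456    10     C
drop duplicate grade (keep=last):
     branch  rate_bp  late grade
9      Main      225     3     E
2   Airport      232     4     D
8  Downtown      456    10     C
The min of column 'rate_bp' is 225.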